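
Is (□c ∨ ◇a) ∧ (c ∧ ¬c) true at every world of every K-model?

Tableau for the negation ¬((□c ∨ ◇a) ∧ (c ∧ ¬c)):
1. ¬((□c ∨ ◇a) ∧ (c ∧ ¬c)), 0
2. ¬(c ∧ ¬c), 0
3. c, 0
The negation has an open branch (countermodel exists).

No, not valid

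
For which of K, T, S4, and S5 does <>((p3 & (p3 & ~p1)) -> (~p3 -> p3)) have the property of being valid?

T, S4, S5

T-tableau for the negation ~<>((p3 & (p3 & ~p1)) -> (~p3 -> p3)):
1. ~<>((p3 & (p3 & ~p1)) -> (~p3 -> p3)), w0
2. ~((p3 & (p3 & ~p1)) -> (~p3 -> p3)), w0   [~<>-rule on 1 via w0Rw0]
3. p3 & (p3 & ~p1), w0   [~->-rule on 2]
4. ~(~p3 -> p3), w0   [~->-rule on 2]
5. p3, w0   [&-rule on 3]
6. p3 & ~p1, w0   [&-rule on 3]
7. ~p3, w0   [~->-rule on 4]
Accessibility: w0Rw0
Branch closes: p3 and ~p3 both at w0.
Every branch closes (one shown): valid in T, hence also in S4, S5 (every theorem of T is a theorem of S4 and S5).
K-tableau for the negation ~<>((p3 & (p3 & ~p1)) -> (~p3 -> p3)):
1. ~<>((p3 & (p3 & ~p1)) -> (~p3 -> p3)), w0
Complete open branch: countermodel on a K-frame, so not valid in K.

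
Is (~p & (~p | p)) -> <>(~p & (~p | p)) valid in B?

Valid in B

Tableau for the negation ~((~p & (~p | p)) -> <>(~p & (~p | p))):
1. ~((~p & (~p | p)) -> <>(~p & (~p | p))), w0
2. ~p & (~p | p), w0   [~->-rule on 1]
3. ~<>(~p & (~p | p)), w0   [~->-rule on 1]
4. ~p, w0   [&-rule on 2]
5. ~p | p, w0   [&-rule on 2]
6. ~(~p & (~p | p)), w0   [~<>-rule on 3 via w0Rw0]
7. ~(~p | p), w0   [~&-rule on 6 (branches; this branch)]
8. p, w0   [~|-rule on 7]
Accessibility: w0Rw0
Branch closes: p and ~p both at w0.
Every branch of the negation's tableau closes; the branch above is one of them.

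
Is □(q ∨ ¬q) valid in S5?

Tableau for the negation ¬□(q ∨ ¬q):
1. ¬□(q ∨ ¬q), u
2. ¬(q ∨ ¬q), v   [¬□-rule on 1: fresh world v, uRv]
3. ¬q, v   [¬∨-rule on 2]
4. q, v   [¬∨-rule on 2]
Accessibility: uRu, uRv, vRu, vRv
Branch closes: q and ¬q both at v.
All branches of the negation close; one closing branch shown above.

Valid in S5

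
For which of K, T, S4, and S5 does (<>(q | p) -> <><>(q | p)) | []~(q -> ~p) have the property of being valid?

T, S4, S5

T-tableau for the negation ~((<>(q | p) -> <><>(q | p)) | []~(q -> ~p)):
1. ~((<>(q | p) -> <><>(q | p)) | []~(q -> ~p)), u
2. ~(<>(q | p) -> <><>(q | p)), u   [~|-rule on 1]
3. ~[]~(q -> ~p), u   [~|-rule on 1]
4. <>(q | p), u   [~->-rule on 2]
5. ~<><>(q | p), u   [~->-rule on 2]
6. ~<>(q | p), u   [~<>-rule on 5 via uRu]
7. ~(q | p), u   [~<>-rule on 6 via uRu]
8. ~q, u   [~|-rule on 7]
9. ~p, u   [~|-rule on 7]
10. q -> ~p, v   [~[]-rule on 3: fresh world v, uRv]
11. ~<>(q | p), v   [~<>-rule on 5 via uRv]
12. ~(q | p), v   [~<>-rule on 6 via uRv]
13. ~q, v   [~|-rule on 12]
14. ~p, v   [~|-rule on 12]
15. q | p, w   [<>-rule on 4: fresh world w, uRw]
16. ~<>(q | p), w   [~<>-rule on 5 via uRw]
17. ~(q | p), w   [~<>-rule on 6 via uRw]
18. ~q, w   [~|-rule on 17]
19. ~p, w   [~|-rule on 17]
20. p, w   [|-rule on 15 (branches; this branch)]
Accessibility: uRu, uRv, uRw, vRv, wRw
Branch closes: p and ~p both at w.
Every branch closes (one shown): valid in T, hence also in S4, S5 (every theorem of T is a theorem of S4 and S5).
K-tableau for the negation ~((<>(q | p) -> <><>(q | p)) | []~(q -> ~p)):
1. ~((<>(q | p) -> <><>(q | p)) | []~(q -> ~p)), u
2. ~(<>(q | p) -> <><>(q | p)), u   [~|-rule on 1]
3. ~[]~(q -> ~p), u   [~|-rule on 1]
4. <>(q | p), u   [~->-rule on 2]
5. ~<><>(q | p), u   [~->-rule on 2]
6. q -> ~p, v   [~[]-rule on 3: fresh world v, uRv]
7. ~<>(q | p), v   [~<>-rule on 5 via uRv]
8. ~p, v   [->-rule on 6 (branches; this branch)]
9. q | p, w   [<>-rule on 4: fresh world w, uRw]
10. ~<>(q | p), w   [~<>-rule on 5 via uRw]
11. p, w   [|-rule on 9 (branches; this branch)]
Accessibility: uRv, uRw
Complete open branch: countermodel on a K-frame, so not valid in K.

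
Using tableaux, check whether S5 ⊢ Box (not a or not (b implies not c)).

Tableau for the negation not Box (not a or not (b implies not c)):
1. not Box (not a or not (b implies not c)), u
2. not (not a or not (b implies not c)), v
3. a, v
4. b implies not c, v
5. not c, v
Accessibility: uRu, uRv, vRu, vRv
The negation has an open branch (countermodel exists).

No, not valid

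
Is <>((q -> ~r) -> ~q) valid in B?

Tableau for the negation ~<>((q -> ~r) -> ~q):
1. ~<>((q -> ~r) -> ~q), w0
2. ~((q -> ~r) -> ~q), w0   [~<>-rule on 1 via w0Rw0]
3. q -> ~r, w0   [~->-rule on 2]
4. q, w0   [~->-rule on 2]
5. ~r, w0   [->-rule on 3 (branches; this branch)]
Accessibility: w0Rw0
The negation has an open branch (countermodel exists).

Invalid (countermodel exists)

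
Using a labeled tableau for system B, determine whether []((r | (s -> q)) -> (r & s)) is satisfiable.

Yes, satisfiable

1. []((r | (s -> q)) -> (r & s)), u
2. (r | (s -> q)) -> (r & s), u
3. r & s, u
4. r, u
5. s, u
Accessibility: uRu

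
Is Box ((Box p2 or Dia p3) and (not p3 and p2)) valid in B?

Tableau for the negation not Box ((Box p2 or Dia p3) and (not p3 and p2)):
1. not Box ((Box p2 or Dia p3) and (not p3 and p2)), w0
2. not ((Box p2 or Dia p3) and (not p3 and p2)), w1   [neg-Box-rule on 1: fresh world w1, w0Rw1]
3. not (not p3 and p2), w1   [neg-and-rule on 2 (branches; this branch)]
4. not p2, w1   [neg-and-rule on 3 (branches; this branch)]
Accessibility: w0Rw0, w0Rw1, w1Rw0, w1Rw1
The negation has an open branch (countermodel exists).

Not valid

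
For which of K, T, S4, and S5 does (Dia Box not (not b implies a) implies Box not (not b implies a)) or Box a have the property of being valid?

S4-tableau for the negation not ((Dia Box not (not b implies a) implies Box not (not b implies a)) or Box a):
1. not ((Dia Box not (not b implies a) implies Box not (not b implies a)) or Box a), u
2. not (Dia Box not (not b implies a) implies Box not (not b implies a)), u
3. not Box a, u
4. Dia Box not (not b implies a), u
5. not Box not (not b implies a), u
6. not a, v
7. Box not (not b implies a), w
8. not (not b implies a), w
9. not b, w
10. not a, w
11. not b implies a, x
12. a, x
Accessibility: uRu, uRv, uRw, uRx, vRv, wRw, xRx
Complete open branch: countermodel on an S4-frame, so not valid in S4, nor in K, T (the same frame is also a K-frame and a T-frame).
S5-tableau for the negation not ((Dia Box not (not b implies a) implies Box not (not b implies a)) or Box a):
1. not ((Dia Box not (not b implies a) implies Box not (not b implies a)) or Box a), u
2. not (Dia Box not (not b implies a) implies Box not (not b implies a)), u
3. not Box a, u
4. Dia Box not (not b implies a), u
5. not Box not (not b implies a), u
6. not a, v
7. Box not (not b implies a), w
8. not (not b implies a), u
9. not b, u
10. not a, u
11. not (not b implies a), v
12. not b, v
13. not (not b implies a), w
14. not b, w
15. not a, w
16. not b implies a, x
17. not (not b implies a), x
18. not b, x
19. not a, x
20. a, x
Accessibility: uRu, uRv, uRw, uRx, vRu, vRv, vRw, vRx, wRu, wRv, wRw, wRx, xRu, xRv, xRw, xRx
Branch closes: a and not a both at x.
Every branch closes (one shown): valid in S5.

S5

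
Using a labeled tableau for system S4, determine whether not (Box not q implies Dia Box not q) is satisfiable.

1. not (Box not q implies Dia Box not q), w0
2. Box not q, w0   [neg-implies-rule on 1]
3. not Dia Box not q, w0   [neg-implies-rule on 1]
4. not q, w0   [Box-rule on 2 via w0Rw0]
5. not Box not q, w0   [neg-Dia-rule on 3 via w0Rw0]
6. q, w1   [neg-Box-rule on 5: fresh world w1, w0Rw1]
7. not q, w1   [Box-rule on 2 via w0Rw1]
Accessibility: w0Rw0, w0Rw1, w1Rw1
Branch closes: q and not q both at w1.
All branches of the tableau close; one closing branch shown above.

No, unsatisfiable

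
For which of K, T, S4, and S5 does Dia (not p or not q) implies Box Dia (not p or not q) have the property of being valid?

S5

S5-tableau for the negation not (Dia (not p or not q) implies Box Dia (not p or not q)):
1. not (Dia (not p or not q) implies Box Dia (not p or not q)), u
2. Dia (not p or not q), u
3. not Box Dia (not p or not q), u
4. not p or not q, v
5. not q, v
6. not Dia (not p or not q), w
7. not (not p or not q), u
8. p, u
9. q, u
10. not (not p or not q), v
11. p, v
12. q, v
Accessibility: uRu, uRv, uRw, vRu, vRv, vRw, wRu, wRv, wRw
Branch closes: q and not q both at v.
Every branch closes (one shown): valid in S5.
S4-tableau for the negation not (Dia (not p or not q) implies Box Dia (not p or not q)):
1. not (Dia (not p or not q) implies Box Dia (not p or not q)), u
2. Dia (not p or not q), u
3. not Box Dia (not p or not q), u
4. not p or not q, v
5. not q, v
6. not Dia (not p or not q), w
7. not (not p or not q), w
8. p, w
9. q, w
Accessibility: uRu, uRv, uRw, vRv, wRw
Complete open branch: countermodel on an S4-frame, so not valid in S4, nor in K, T (the same frame is also a K-frame and a T-frame).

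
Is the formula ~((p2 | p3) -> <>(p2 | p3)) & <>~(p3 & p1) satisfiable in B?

Unsatisfiable (every branch closes)

1. ~((p2 | p3) -> <>(p2 | p3)) & <>~(p3 & p1), u
2. ~((p2 | p3) -> <>(p2 | p3)), u
3. <>~(p3 & p1), u
4. p2 | p3, u
5. ~<>(p2 | p3), u
6. ~(p2 | p3), u
7. ~p2, u
8. ~p3, u
9. p3, u
Accessibility: uRu
Branch closes: p3 and ~p3 both at u.
Every branch closes; the branch above is one of them.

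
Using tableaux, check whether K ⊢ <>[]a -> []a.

Tableau for the negation ~(<>[]a -> []a):
1. ~(<>[]a -> []a), w0
2. <>[]a, w0
3. ~[]a, w0
4. []a, w1
5. ~a, w2
Accessibility: w0Rw1, w0Rw2
The negation has an open branch (countermodel exists).

Not valid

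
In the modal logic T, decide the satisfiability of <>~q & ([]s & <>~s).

No, unsatisfiable

1. <>~q & ([]s & <>~s), w0
2. <>~q, w0
3. []s & <>~s, w0
4. []s, w0
5. <>~s, w0
6. s, w0
7. ~q, w1
8. s, w1
9. ~s, w2
10. s, w2
Accessibility: w0Rw0, w0Rw1, w0Rw2, w1Rw1, w2Rw2
Branch closes: s and ~s both at w2.
All branches of the tableau close; one closing branch shown above.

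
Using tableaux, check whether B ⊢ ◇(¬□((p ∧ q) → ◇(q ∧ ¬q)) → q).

Yes, valid

Tableau for the negation ¬◇(¬□((p ∧ q) → ◇(q ∧ ¬q)) → q):
1. ¬◇(¬□((p ∧ q) → ◇(q ∧ ¬q)) → q), w0
2. ¬(¬□((p ∧ q) → ◇(q ∧ ¬q)) → q), w0
3. ¬□((p ∧ q) → ◇(q ∧ ¬q)), w0
4. ¬q, w0
5. ¬((p ∧ q) → ◇(q ∧ ¬q)), w1
6. p ∧ q, w1
7. ¬◇(q ∧ ¬q), w1
8. p, w1
9. q, w1
10. ¬(¬□((p ∧ q) → ◇(q ∧ ¬q)) → q), w1
11. ¬□((p ∧ q) → ◇(q ∧ ¬q)), w1
12. ¬q, w1
Accessibility: w0Rw0, w0Rw1, w1Rw0, w1Rw1
Branch closes: q and ¬q both at w1.
Every branch of the negation's tableau closes; the branch above is one of them.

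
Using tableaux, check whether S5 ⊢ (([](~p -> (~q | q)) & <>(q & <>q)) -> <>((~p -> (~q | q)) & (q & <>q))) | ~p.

Tableau for the negation ~((([](~p -> (~q | q)) & <>(q & <>q)) -> <>((~p -> (~q | q)) & (q & <>q))) | ~p):
1. ~((([](~p -> (~q | q)) & <>(q & <>q)) -> <>((~p -> (~q | q)) & (q & <>q))) | ~p), w0
2. ~(([](~p -> (~q | q)) & <>(q & <>q)) -> <>((~p -> (~q | q)) & (q & <>q))), w0
3. p, w0
4. [](~p -> (~q | q)) & <>(q & <>q), w0
5. ~<>((~p -> (~q | q)) & (q & <>q)), w0
6. [](~p -> (~q | q)), w0
7. <>(q & <>q), w0
8. ~((~p -> (~q | q)) & (q & <>q)), w0
9. ~p -> (~q | q), w0
10. ~(q & <>q), w0
11. ~q | q, w0
12. ~q, w0
13. q & <>q, w1
14. q, w1
15. <>q, w1
16. ~((~p -> (~q | q)) & (q & <>q)), w1
17. ~p -> (~q | q), w1
18. ~(q & <>q), w1
19. ~q | q, w1
20. ~<>q, w1
21. ~q, w1
Accessibility: w0Rw0, w0Rw1, w1Rw0, w1Rw1
Branch closes: q and ~q both at w1.
All branches of the negation close; one closing branch shown above.

Yes, valid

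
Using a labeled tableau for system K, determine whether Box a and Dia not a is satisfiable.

1. Box a and Dia not a, u
2. Box a, u
3. Dia not a, u
4. not a, v
5. a, v
Accessibility: uRv
Branch closes: a and not a both at v.
Every branch closes; the branch above is one of them.

No, unsatisfiable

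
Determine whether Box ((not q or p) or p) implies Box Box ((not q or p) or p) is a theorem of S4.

Yes, valid

Tableau for the negation not (Box ((not q or p) or p) implies Box Box ((not q or p) or p)):
1. not (Box ((not q or p) or p) implies Box Box ((not q or p) or p)), 0
2. Box ((not q or p) or p), 0
3. not Box Box ((not q or p) or p), 0
4. (not q or p) or p, 0
5. not q or p, 0
6. p, 0
7. not Box ((not q or p) or p), 1
8. (not q or p) or p, 1
9. not q or p, 1
10. p, 1
11. not ((not q or p) or p), 2
12. not (not q or p), 2
13. not p, 2
14. q, 2
15. (not q or p) or p, 2
16. not q or p, 2
17. p, 2
Accessibility: 0R0, 0R1, 0R2, 1R1, 1R2, 2R2
Branch closes: p and not p both at 2.
Every branch of the negation's tableau closes; the branch above is one of them.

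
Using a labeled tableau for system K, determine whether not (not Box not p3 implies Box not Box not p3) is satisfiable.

Satisfiable (open branch found)

1. not (not Box not p3 implies Box not Box not p3), u
2. not Box not p3, u
3. not Box not Box not p3, u
4. p3, v
5. Box not p3, w
Accessibility: uRv, uRw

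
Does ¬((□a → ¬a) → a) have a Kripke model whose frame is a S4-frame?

Satisfiable (open branch found)

1. ¬((□a → ¬a) → a), 0
2. □a → ¬a, 0
3. ¬a, 0
Accessibility: 0R0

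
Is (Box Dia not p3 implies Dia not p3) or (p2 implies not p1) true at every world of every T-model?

Tableau for the negation not ((Box Dia not p3 implies Dia not p3) or (p2 implies not p1)):
1. not ((Box Dia not p3 implies Dia not p3) or (p2 implies not p1)), 0
2. not (Box Dia not p3 implies Dia not p3), 0
3. not (p2 implies not p1), 0
4. Box Dia not p3, 0
5. not Dia not p3, 0
6. p2, 0
7. p1, 0
8. Dia not p3, 0
9. p3, 0
10. not p3, 1
11. Dia not p3, 1
12. p3, 1
Accessibility: 0R0, 0R1, 1R1
Branch closes: p3 and not p3 both at 1.
Every branch of the negation's tableau closes; the branch above is one of them.

Valid in T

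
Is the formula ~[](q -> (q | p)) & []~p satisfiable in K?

Unsatisfiable

1. ~[](q -> (q | p)) & []~p, w0
2. ~[](q -> (q | p)), w0   [&-rule on 1]
3. []~p, w0   [&-rule on 1]
4. ~(q -> (q | p)), w1   [~[]-rule on 2: fresh world w1, w0Rw1]
5. q, w1   [~->-rule on 4]
6. ~(q | p), w1   [~->-rule on 4]
7. ~q, w1   [~|-rule on 6]
8. ~p, w1   [~|-rule on 6]
Accessibility: w0Rw1
Branch closes: q and ~q both at w1.
All branches of the tableau close; one closing branch shown above.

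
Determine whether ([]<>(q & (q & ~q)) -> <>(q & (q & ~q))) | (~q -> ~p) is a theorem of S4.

Valid in S4

Tableau for the negation ~(([]<>(q & (q & ~q)) -> <>(q & (q & ~q))) | (~q -> ~p)):
1. ~(([]<>(q & (q & ~q)) -> <>(q & (q & ~q))) | (~q -> ~p)), 0
2. ~([]<>(q & (q & ~q)) -> <>(q & (q & ~q))), 0
3. ~(~q -> ~p), 0
4. []<>(q & (q & ~q)), 0
5. ~<>(q & (q & ~q)), 0
6. ~q, 0
7. p, 0
8. <>(q & (q & ~q)), 0
9. ~(q & (q & ~q)), 0
10. ~(q & ~q), 0
11. q & (q & ~q), 1
12. q, 1
13. q & ~q, 1
14. ~q, 1
Accessibility: 0R0, 0R1, 1R1
Branch closes: q and ~q both at 1.
Every branch of the negation's tableau closes; the branch above is one of them.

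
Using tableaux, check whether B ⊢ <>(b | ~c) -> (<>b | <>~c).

Tableau for the negation ~(<>(b | ~c) -> (<>b | <>~c)):
1. ~(<>(b | ~c) -> (<>b | <>~c)), w0
2. <>(b | ~c), w0
3. ~(<>b | <>~c), w0
4. ~<>b, w0
5. ~<>~c, w0
6. ~b, w0
7. c, w0
8. b | ~c, w1
9. ~b, w1
10. c, w1
11. ~c, w1
Accessibility: w0Rw0, w0Rw1, w1Rw0, w1Rw1
Branch closes: c and ~c both at w1.
All branches of the negation close; one closing branch shown above.

Yes, valid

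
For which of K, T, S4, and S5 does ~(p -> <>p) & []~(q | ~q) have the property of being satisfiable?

K

T-tableau for the formula:
1. ~(p -> <>p) & []~(q | ~q), u
2. ~(p -> <>p), u   [&-rule on 1]
3. []~(q | ~q), u   [&-rule on 1]
4. p, u   [~->-rule on 2]
5. ~<>p, u   [~->-rule on 2]
6. ~(q | ~q), u   [[]-rule on 3 via uRu]
7. ~q, u   [~|-rule on 6]
8. q, u   [~|-rule on 6]
Accessibility: uRu
Branch closes: q and ~q both at u.
Every branch closes (one shown): unsatisfiable in T, hence also in S4, S5 (every S4/S5-frame is a T-frame).
K-tableau for the formula:
1. ~(p -> <>p) & []~(q | ~q), u
2. ~(p -> <>p), u   [&-rule on 1]
3. []~(q | ~q), u   [&-rule on 1]
4. p, u   [~->-rule on 2]
5. ~<>p, u   [~->-rule on 2]
Complete open branch: satisfiable in K.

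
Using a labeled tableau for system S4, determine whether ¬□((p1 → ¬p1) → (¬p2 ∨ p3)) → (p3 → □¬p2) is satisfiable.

1. ¬□((p1 → ¬p1) → (¬p2 ∨ p3)) → (p3 → □¬p2), u
2. p3 → □¬p2, u
3. □¬p2, u
4. ¬p2, u
Accessibility: uRu

Yes, satisfiable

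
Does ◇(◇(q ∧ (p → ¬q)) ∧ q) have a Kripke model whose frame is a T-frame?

1. ◇(◇(q ∧ (p → ¬q)) ∧ q), u
2. ◇(q ∧ (p → ¬q)) ∧ q, v   [◇-rule on 1: fresh world v, uRv]
3. ◇(q ∧ (p → ¬q)), v   [∧-rule on 2]
4. q, v   [∧-rule on 2]
5. q ∧ (p → ¬q), w   [◇-rule on 3: fresh world w, vRw]
6. q, w   [∧-rule on 5]
7. p → ¬q, w   [∧-rule on 5]
8. ¬p, w   [→-rule on 7 (branches; this branch)]
Accessibility: uRu, uRv, vRv, vRw, wRw

Yes, satisfiable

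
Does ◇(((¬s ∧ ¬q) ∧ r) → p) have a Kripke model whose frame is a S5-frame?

Satisfiable (open branch found)

1. ◇(((¬s ∧ ¬q) ∧ r) → p), w0
2. ((¬s ∧ ¬q) ∧ r) → p, w1
3. p, w1
Accessibility: w0Rw0, w0Rw1, w1Rw0, w1Rw1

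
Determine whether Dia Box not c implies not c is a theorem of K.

Tableau for the negation not (Dia Box not c implies not c):
1. not (Dia Box not c implies not c), 0
2. Dia Box not c, 0
3. c, 0
4. Box not c, 1
Accessibility: 0R1
The negation has an open branch (countermodel exists).

Not valid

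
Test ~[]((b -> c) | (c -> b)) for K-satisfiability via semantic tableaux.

No, unsatisfiable

1. ~[]((b -> c) | (c -> b)), w0
2. ~((b -> c) | (c -> b)), w1   [~[]-rule on 1: fresh world w1, w0Rw1]
3. ~(b -> c), w1   [~|-rule on 2]
4. ~(c -> b), w1   [~|-rule on 2]
5. b, w1   [~->-rule on 3]
6. ~c, w1   [~->-rule on 3]
7. c, w1   [~->-rule on 4]
8. ~b, w1   [~->-rule on 4]
Accessibility: w0Rw1
Branch closes: c and ~c both at w1.
Every branch closes; the branch above is one of them.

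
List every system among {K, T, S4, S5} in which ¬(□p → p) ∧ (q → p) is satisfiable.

K

T-tableau for the formula:
1. ¬(□p → p) ∧ (q → p), u
2. ¬(□p → p), u   [∧-rule on 1]
3. q → p, u   [∧-rule on 1]
4. □p, u   [¬→-rule on 2]
5. ¬p, u   [¬→-rule on 2]
6. p, u   [□-rule on 4 via uRu]
Accessibility: uRu
Branch closes: p and ¬p both at u.
Every branch closes (one shown): unsatisfiable in T, hence also in S4, S5 (every S4/S5-frame is a T-frame).
K-tableau for the formula:
1. ¬(□p → p) ∧ (q → p), u
2. ¬(□p → p), u   [∧-rule on 1]
3. q → p, u   [∧-rule on 1]
4. □p, u   [¬→-rule on 2]
5. ¬p, u   [¬→-rule on 2]
6. ¬q, u   [→-rule on 3 (branches; this branch)]
Complete open branch: satisfiable in K.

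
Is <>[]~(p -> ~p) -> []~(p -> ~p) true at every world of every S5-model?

Tableau for the negation ~(<>[]~(p -> ~p) -> []~(p -> ~p)):
1. ~(<>[]~(p -> ~p) -> []~(p -> ~p)), 0
2. <>[]~(p -> ~p), 0   [~->-rule on 1]
3. ~[]~(p -> ~p), 0   [~->-rule on 1]
4. []~(p -> ~p), 1   [<>-rule on 2: fresh world 1, 0R1]
5. ~(p -> ~p), 0   [[]-rule on 4 via 1R0]
6. p, 0   [~->-rule on 5]
7. ~(p -> ~p), 1   [[]-rule on 4 via 1R1]
8. p, 1   [~->-rule on 7]
9. p -> ~p, 2   [~[]-rule on 3: fresh world 2, 0R2]
10. ~(p -> ~p), 2   [[]-rule on 4 via 1R2]
11. p, 2   [~->-rule on 10]
12. ~p, 2   [->-rule on 9 (branches; this branch)]
Accessibility: 0R0, 0R1, 0R2, 1R0, 1R1, 1R2, 2R0, 2R1, 2R2
Branch closes: p and ~p both at 2.
All branches of the negation close; one closing branch shown above.

Valid in S5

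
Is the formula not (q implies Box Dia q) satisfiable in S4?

Satisfiable

1. not (q implies Box Dia q), w0
2. q, w0   [neg-implies-rule on 1]
3. not Box Dia q, w0   [neg-implies-rule on 1]
4. not Dia q, w1   [neg-Box-rule on 3: fresh world w1, w0Rw1]
5. not q, w1   [neg-Dia-rule on 4 via w1Rw1]
Accessibility: w0Rw0, w0Rw1, w1Rw1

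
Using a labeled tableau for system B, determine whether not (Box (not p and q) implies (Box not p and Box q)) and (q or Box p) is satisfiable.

Unsatisfiable (every branch closes)

1. not (Box (not p and q) implies (Box not p and Box q)) and (q or Box p), u
2. not (Box (not p and q) implies (Box not p and Box q)), u
3. q or Box p, u
4. Box (not p and q), u
5. not (Box not p and Box q), u
6. not p and q, u
7. not p, u
8. q, u
9. not Box q, u
10. not q, v
11. not p and q, v
12. not p, v
13. q, v
Accessibility: uRu, uRv, vRu, vRv
Branch closes: q and not q both at v.
(One branch shown.) All branches close.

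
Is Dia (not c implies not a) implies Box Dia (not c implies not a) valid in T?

Tableau for the negation not (Dia (not c implies not a) implies Box Dia (not c implies not a)):
1. not (Dia (not c implies not a) implies Box Dia (not c implies not a)), 0
2. Dia (not c implies not a), 0
3. not Box Dia (not c implies not a), 0
4. not c implies not a, 1
5. not a, 1
6. not Dia (not c implies not a), 2
7. not (not c implies not a), 2
8. not c, 2
9. a, 2
Accessibility: 0R0, 0R1, 0R2, 1R1, 2R2
The negation has an open branch (countermodel exists).

Not valid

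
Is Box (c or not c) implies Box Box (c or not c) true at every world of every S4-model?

Yes, valid

Tableau for the negation not (Box (c or not c) implies Box Box (c or not c)):
1. not (Box (c or not c) implies Box Box (c or not c)), u
2. Box (c or not c), u   [neg-implies-rule on 1]
3. not Box Box (c or not c), u   [neg-implies-rule on 1]
4. c or not c, u   [Box-rule on 2 via uRu]
5. not c, u   [or-rule on 4 (branches; this branch)]
6. not Box (c or not c), v   [neg-Box-rule on 3: fresh world v, uRv]
7. c or not c, v   [Box-rule on 2 via uRv]
8. not c, v   [or-rule on 7 (branches; this branch)]
9. not (c or not c), w   [neg-Box-rule on 6: fresh world w, vRw]
10. not c, w   [neg-or-rule on 9]
11. c, w   [neg-or-rule on 9]
Accessibility: uRu, uRv, uRw, vRv, vRw, wRw
Branch closes: c and not c both at w.
All branches of the negation close; one closing branch shown above.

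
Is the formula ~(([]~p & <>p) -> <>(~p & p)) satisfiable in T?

1. ~(([]~p & <>p) -> <>(~p & p)), u
2. []~p & <>p, u   [~->-rule on 1]
3. ~<>(~p & p), u   [~->-rule on 1]
4. []~p, u   [&-rule on 2]
5. <>p, u   [&-rule on 2]
6. ~(~p & p), u   [~<>-rule on 3 via uRu]
7. ~p, u   [[]-rule on 4 via uRu]
8. p, v   [<>-rule on 5: fresh world v, uRv]
9. ~(~p & p), v   [~<>-rule on 3 via uRv]
10. ~p, v   [[]-rule on 4 via uRv]
Accessibility: uRu, uRv, vRv
Branch closes: p and ~p both at v.
Every branch closes; the branch above is one of them.

Unsatisfiable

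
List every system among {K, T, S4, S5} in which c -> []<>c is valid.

S4-tableau for the negation ~(c -> []<>c):
1. ~(c -> []<>c), w0
2. c, w0
3. ~[]<>c, w0
4. ~<>c, w1
5. ~c, w1
Accessibility: w0Rw0, w0Rw1, w1Rw1
Complete open branch: countermodel on an S4-frame, so not valid in S4, nor in K, T (the same frame is also a K-frame and a T-frame).
S5-tableau for the negation ~(c -> []<>c):
1. ~(c -> []<>c), w0
2. c, w0
3. ~[]<>c, w0
4. ~<>c, w1
5. ~c, w0
Accessibility: w0Rw0, w0Rw1, w1Rw0, w1Rw1
Branch closes: c and ~c both at w0.
Every branch closes (one shown): valid in S5.

S5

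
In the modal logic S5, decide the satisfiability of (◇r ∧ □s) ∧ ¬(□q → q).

Unsatisfiable (every branch closes)

1. (◇r ∧ □s) ∧ ¬(□q → q), u
2. ◇r ∧ □s, u
3. ¬(□q → q), u
4. ◇r, u
5. □s, u
6. □q, u
7. ¬q, u
8. s, u
9. q, u
Accessibility: uRu
Branch closes: q and ¬q both at u.
All branches of the tableau close; one closing branch shown above.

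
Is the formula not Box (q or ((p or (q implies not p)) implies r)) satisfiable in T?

1. not Box (q or ((p or (q implies not p)) implies r)), 0
2. not (q or ((p or (q implies not p)) implies r)), 1
3. not q, 1
4. not ((p or (q implies not p)) implies r), 1
5. p or (q implies not p), 1
6. not r, 1
7. q implies not p, 1
8. not p, 1
Accessibility: 0R0, 0R1, 1R1

Satisfiable (open branch found)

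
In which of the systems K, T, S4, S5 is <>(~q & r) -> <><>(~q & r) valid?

T-tableau for the negation ~(<>(~q & r) -> <><>(~q & r)):
1. ~(<>(~q & r) -> <><>(~q & r)), u
2. <>(~q & r), u
3. ~<><>(~q & r), u
4. ~<>(~q & r), u
5. ~(~q & r), u
6. ~r, u
7. ~q & r, v
8. ~q, v
9. r, v
10. ~<>(~q & r), v
11. ~(~q & r), v
12. ~r, v
Accessibility: uRu, uRv, vRv
Branch closes: r and ~r both at v.
Every branch closes (one shown): valid in T, hence also in S4, S5 (every theorem of T is a theorem of S4 and S5).
K-tableau for the negation ~(<>(~q & r) -> <><>(~q & r)):
1. ~(<>(~q & r) -> <><>(~q & r)), u
2. <>(~q & r), u
3. ~<><>(~q & r), u
4. ~q & r, v
5. ~q, v
6. r, v
7. ~<>(~q & r), v
Accessibility: uRv
Complete open branch: countermodel on a K-frame, so not valid in K.

T, S4, S5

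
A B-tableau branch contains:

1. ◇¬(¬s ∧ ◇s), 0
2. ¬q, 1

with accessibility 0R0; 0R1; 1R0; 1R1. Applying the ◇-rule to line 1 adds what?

a fresh world 2 with 0R2, and ¬(¬s ∧ ◇s) at 2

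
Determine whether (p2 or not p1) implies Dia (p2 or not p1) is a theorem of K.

Invalid (countermodel exists)

Tableau for the negation not ((p2 or not p1) implies Dia (p2 or not p1)):
1. not ((p2 or not p1) implies Dia (p2 or not p1)), u
2. p2 or not p1, u
3. not Dia (p2 or not p1), u
4. not p1, u
The negation has an open branch (countermodel exists).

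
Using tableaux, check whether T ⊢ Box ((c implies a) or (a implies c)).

Valid

Tableau for the negation not Box ((c implies a) or (a implies c)):
1. not Box ((c implies a) or (a implies c)), u
2. not ((c implies a) or (a implies c)), v
3. not (c implies a), v
4. not (a implies c), v
5. c, v
6. not a, v
7. a, v
8. not c, v
Accessibility: uRu, uRv, vRv
Branch closes: a and not a both at v.
All branches of the negation close; one closing branch shown above.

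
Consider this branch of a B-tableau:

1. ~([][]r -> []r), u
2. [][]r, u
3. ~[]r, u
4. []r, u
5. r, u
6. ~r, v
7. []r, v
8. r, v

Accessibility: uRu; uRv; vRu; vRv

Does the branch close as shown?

Both r and ~r appear at v.

Yes, closed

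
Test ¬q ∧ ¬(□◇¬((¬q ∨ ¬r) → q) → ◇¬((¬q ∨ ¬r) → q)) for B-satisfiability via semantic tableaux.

Unsatisfiable (every branch closes)

1. ¬q ∧ ¬(□◇¬((¬q ∨ ¬r) → q) → ◇¬((¬q ∨ ¬r) → q)), u
2. ¬q, u
3. ¬(□◇¬((¬q ∨ ¬r) → q) → ◇¬((¬q ∨ ¬r) → q)), u
4. □◇¬((¬q ∨ ¬r) → q), u
5. ¬◇¬((¬q ∨ ¬r) → q), u
6. ◇¬((¬q ∨ ¬r) → q), u
7. (¬q ∨ ¬r) → q, u
8. ¬(¬q ∨ ¬r), u
9. q, u
10. r, u
Accessibility: uRu
Branch closes: q and ¬q both at u.
(One branch shown.) All branches close.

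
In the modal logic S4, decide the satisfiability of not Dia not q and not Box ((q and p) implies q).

Unsatisfiable (every branch closes)

1. not Dia not q and not Box ((q and p) implies q), w0
2. not Dia not q, w0   [and-rule on 1]
3. not Box ((q and p) implies q), w0   [and-rule on 1]
4. q, w0   [neg-Dia-rule on 2 via w0Rw0]
5. not ((q and p) implies q), w1   [neg-Box-rule on 3: fresh world w1, w0Rw1]
6. q and p, w1   [neg-implies-rule on 5]
7. not q, w1   [neg-implies-rule on 5]
8. q, w1   [and-rule on 6]
9. p, w1   [and-rule on 6]
Accessibility: w0Rw0, w0Rw1, w1Rw1
Branch closes: q and not q both at w1.
All branches of the tableau close; one closing branch shown above.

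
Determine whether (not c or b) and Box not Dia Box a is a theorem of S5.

Tableau for the negation not ((not c or b) and Box not Dia Box a):
1. not ((not c or b) and Box not Dia Box a), 0
2. not Box not Dia Box a, 0   [neg-and-rule on 1 (branches; this branch)]
3. Dia Box a, 1   [neg-Box-rule on 2: fresh world 1, 0R1]
4. Box a, 2   [Dia-rule on 3: fresh world 2, 1R2]
5. a, 0   [Box-rule on 4 via 2R0]
6. a, 1   [Box-rule on 4 via 2R1]
7. a, 2   [Box-rule on 4 via 2R2]
Accessibility: 0R0, 0R1, 0R2, 1R0, 1R1, 1R2, 2R0, 2R1, 2R2
The negation has an open branch (countermodel exists).

No, not valid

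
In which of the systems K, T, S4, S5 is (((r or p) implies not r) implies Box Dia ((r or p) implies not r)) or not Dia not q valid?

S5

S5-tableau for the negation not ((((r or p) implies not r) implies Box Dia ((r or p) implies not r)) or not Dia not q):
1. not ((((r or p) implies not r) implies Box Dia ((r or p) implies not r)) or not Dia not q), u
2. not (((r or p) implies not r) implies Box Dia ((r or p) implies not r)), u
3. Dia not q, u
4. (r or p) implies not r, u
5. not Box Dia ((r or p) implies not r), u
6. not (r or p), u
7. not r, u
8. not p, u
9. not q, v
10. not Dia ((r or p) implies not r), w
11. not ((r or p) implies not r), u
12. r or p, u
13. r, u
Accessibility: uRu, uRv, uRw, vRu, vRv, vRw, wRu, wRv, wRw
Branch closes: r and not r both at u.
Every branch closes (one shown): valid in S5.
S4-tableau for the negation not ((((r or p) implies not r) implies Box Dia ((r or p) implies not r)) or not Dia not q):
1. not ((((r or p) implies not r) implies Box Dia ((r or p) implies not r)) or not Dia not q), u
2. not (((r or p) implies not r) implies Box Dia ((r or p) implies not r)), u
3. Dia not q, u
4. (r or p) implies not r, u
5. not Box Dia ((r or p) implies not r), u
6. not r, u
7. not q, v
8. not Dia ((r or p) implies not r), w
9. not ((r or p) implies not r), w
10. r or p, w
11. r, w
12. p, w
Accessibility: uRu, uRv, uRw, vRv, wRw
Complete open branch: countermodel on an S4-frame, so not valid in S4, nor in K, T (the same frame is also a K-frame and a T-frame).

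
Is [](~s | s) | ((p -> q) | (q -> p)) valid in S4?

Tableau for the negation ~([](~s | s) | ((p -> q) | (q -> p))):
1. ~([](~s | s) | ((p -> q) | (q -> p))), w0
2. ~[](~s | s), w0   [~|-rule on 1]
3. ~((p -> q) | (q -> p)), w0   [~|-rule on 1]
4. ~(p -> q), w0   [~|-rule on 3]
5. ~(q -> p), w0   [~|-rule on 3]
6. p, w0   [~->-rule on 4]
7. ~q, w0   [~->-rule on 4]
8. q, w0   [~->-rule on 5]
9. ~p, w0   [~->-rule on 5]
Accessibility: w0Rw0
Branch closes: q and ~q both at w0.
Every branch of the negation's tableau closes; the branch above is one of them.

Valid in S4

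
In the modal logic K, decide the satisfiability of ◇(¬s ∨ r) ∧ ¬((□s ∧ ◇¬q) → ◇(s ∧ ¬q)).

1. ◇(¬s ∨ r) ∧ ¬((□s ∧ ◇¬q) → ◇(s ∧ ¬q)), 0
2. ◇(¬s ∨ r), 0
3. ¬((□s ∧ ◇¬q) → ◇(s ∧ ¬q)), 0
4. □s ∧ ◇¬q, 0
5. ¬◇(s ∧ ¬q), 0
6. □s, 0
7. ◇¬q, 0
8. ¬s ∨ r, 1
9. ¬(s ∧ ¬q), 1
10. s, 1
11. r, 1
12. q, 1
13. ¬q, 2
14. ¬(s ∧ ¬q), 2
15. s, 2
16. q, 2
Accessibility: 0R1, 0R2
Branch closes: q and ¬q both at 2.
Every branch closes; the branch above is one of them.

No, unsatisfiable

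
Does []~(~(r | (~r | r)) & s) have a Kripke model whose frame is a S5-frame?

Yes, satisfiable

1. []~(~(r | (~r | r)) & s), u
2. ~(~(r | (~r | r)) & s), u
3. ~s, u
Accessibility: uRu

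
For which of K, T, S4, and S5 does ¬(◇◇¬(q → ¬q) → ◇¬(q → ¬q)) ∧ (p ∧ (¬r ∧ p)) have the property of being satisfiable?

S4-tableau for the formula:
1. ¬(◇◇¬(q → ¬q) → ◇¬(q → ¬q)) ∧ (p ∧ (¬r ∧ p)), w0
2. ¬(◇◇¬(q → ¬q) → ◇¬(q → ¬q)), w0
3. p ∧ (¬r ∧ p), w0
4. ◇◇¬(q → ¬q), w0
5. ¬◇¬(q → ¬q), w0
6. p, w0
7. ¬r ∧ p, w0
8. ¬r, w0
9. q → ¬q, w0
10. ¬q, w0
11. ◇¬(q → ¬q), w1
12. q → ¬q, w1
13. ¬q, w1
14. ¬(q → ¬q), w2
15. q, w2
16. q → ¬q, w2
17. ¬q, w2
Accessibility: w0Rw0, w0Rw1, w0Rw2, w1Rw1, w1Rw2, w2Rw2
Branch closes: q and ¬q both at w2.
Every branch closes (one shown): unsatisfiable in S4, hence also in S5 (every S5-frame is an S4-frame).
T-tableau for the formula:
1. ¬(◇◇¬(q → ¬q) → ◇¬(q → ¬q)) ∧ (p ∧ (¬r ∧ p)), w0
2. ¬(◇◇¬(q → ¬q) → ◇¬(q → ¬q)), w0
3. p ∧ (¬r ∧ p), w0
4. ◇◇¬(q → ¬q), w0
5. ¬◇¬(q → ¬q), w0
6. p, w0
7. ¬r ∧ p, w0
8. ¬r, w0
9. q → ¬q, w0
10. ¬q, w0
11. ◇¬(q → ¬q), w1
12. q → ¬q, w1
13. ¬q, w1
14. ¬(q → ¬q), w2
15. q, w2
Accessibility: w0Rw0, w0Rw1, w1Rw1, w1Rw2, w2Rw2
Complete open branch: satisfiable in T, hence also in K (this T-model is also a K-model).

K, T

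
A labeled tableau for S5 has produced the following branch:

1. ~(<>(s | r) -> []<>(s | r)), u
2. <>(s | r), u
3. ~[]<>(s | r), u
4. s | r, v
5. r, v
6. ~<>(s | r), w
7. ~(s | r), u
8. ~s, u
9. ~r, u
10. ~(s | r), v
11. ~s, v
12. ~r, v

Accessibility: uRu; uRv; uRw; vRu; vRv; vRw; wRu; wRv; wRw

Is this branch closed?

Yes, closed

Both r and ~r appear at v.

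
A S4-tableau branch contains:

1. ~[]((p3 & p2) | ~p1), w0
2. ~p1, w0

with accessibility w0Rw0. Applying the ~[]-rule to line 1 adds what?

a fresh world w1 with w0Rw1, and ~((p3 & p2) | ~p1) at w1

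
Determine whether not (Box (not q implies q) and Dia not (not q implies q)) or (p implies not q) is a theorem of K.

Tableau for the negation not (not (Box (not q implies q) and Dia not (not q implies q)) or (p implies not q)):
1. not (not (Box (not q implies q) and Dia not (not q implies q)) or (p implies not q)), 0
2. Box (not q implies q) and Dia not (not q implies q), 0
3. not (p implies not q), 0
4. Box (not q implies q), 0
5. Dia not (not q implies q), 0
6. p, 0
7. q, 0
8. not (not q implies q), 1
9. not q, 1
10. not q implies q, 1
11. q, 1
Accessibility: 0R1
Branch closes: q and not q both at 1.
Every branch of the negation's tableau closes; the branch above is one of them.

Yes, valid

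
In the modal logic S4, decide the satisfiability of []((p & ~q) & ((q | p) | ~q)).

1. []((p & ~q) & ((q | p) | ~q)), u
2. (p & ~q) & ((q | p) | ~q), u
3. p & ~q, u
4. (q | p) | ~q, u
5. p, u
6. ~q, u
Accessibility: uRu

Satisfiable (open branch found)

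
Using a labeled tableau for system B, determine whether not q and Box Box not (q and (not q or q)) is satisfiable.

Satisfiable (open branch found)

1. not q and Box Box not (q and (not q or q)), w0
2. not q, w0
3. Box Box not (q and (not q or q)), w0
4. Box not (q and (not q or q)), w0
5. not (q and (not q or q)), w0
Accessibility: w0Rw0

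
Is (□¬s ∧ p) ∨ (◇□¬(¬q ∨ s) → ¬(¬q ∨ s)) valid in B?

Tableau for the negation ¬((□¬s ∧ p) ∨ (◇□¬(¬q ∨ s) → ¬(¬q ∨ s))):
1. ¬((□¬s ∧ p) ∨ (◇□¬(¬q ∨ s) → ¬(¬q ∨ s))), w0
2. ¬(□¬s ∧ p), w0
3. ¬(◇□¬(¬q ∨ s) → ¬(¬q ∨ s)), w0
4. ◇□¬(¬q ∨ s), w0
5. ¬q ∨ s, w0
6. ¬p, w0
7. s, w0
8. □¬(¬q ∨ s), w1
9. ¬(¬q ∨ s), w0
10. q, w0
11. ¬s, w0
Accessibility: w0Rw0, w0Rw1, w1Rw0, w1Rw1
Branch closes: s and ¬s both at w0.
All branches of the negation close; one closing branch shown above.

Valid in B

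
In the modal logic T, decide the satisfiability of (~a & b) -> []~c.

1. (~a & b) -> []~c, w0
2. []~c, w0
3. ~c, w0
Accessibility: w0Rw0

Yes, satisfiable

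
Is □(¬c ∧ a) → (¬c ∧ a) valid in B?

Valid in B

Tableau for the negation ¬(□(¬c ∧ a) → (¬c ∧ a)):
1. ¬(□(¬c ∧ a) → (¬c ∧ a)), 0
2. □(¬c ∧ a), 0   [¬→-rule on 1]
3. ¬(¬c ∧ a), 0   [¬→-rule on 1]
4. ¬c ∧ a, 0   [□-rule on 2 via 0R0]
5. ¬c, 0   [∧-rule on 4]
6. a, 0   [∧-rule on 4]
7. ¬a, 0   [¬∧-rule on 3 (branches; this branch)]
Accessibility: 0R0
Branch closes: a and ¬a both at 0.
All branches of the negation close; one closing branch shown above.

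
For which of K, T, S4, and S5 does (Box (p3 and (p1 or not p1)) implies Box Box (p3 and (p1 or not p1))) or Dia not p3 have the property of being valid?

S4, S5

T-tableau for the negation not ((Box (p3 and (p1 or not p1)) implies Box Box (p3 and (p1 or not p1))) or Dia not p3):
1. not ((Box (p3 and (p1 or not p1)) implies Box Box (p3 and (p1 or not p1))) or Dia not p3), u
2. not (Box (p3 and (p1 or not p1)) implies Box Box (p3 and (p1 or not p1))), u
3. not Dia not p3, u
4. Box (p3 and (p1 or not p1)), u
5. not Box Box (p3 and (p1 or not p1)), u
6. p3, u
7. p3 and (p1 or not p1), u
8. p1 or not p1, u
9. not p1, u
10. not Box (p3 and (p1 or not p1)), v
11. p3, v
12. p3 and (p1 or not p1), v
13. p1 or not p1, v
14. not p1, v
15. not (p3 and (p1 or not p1)), w
16. not p3, w
Accessibility: uRu, uRv, vRv, vRw, wRw
Complete open branch: countermodel on a T-frame, so not valid in T, nor in K (the same frame is also a K-frame).
S4-tableau for the negation not ((Box (p3 and (p1 or not p1)) implies Box Box (p3 and (p1 or not p1))) or Dia not p3):
1. not ((Box (p3 and (p1 or not p1)) implies Box Box (p3 and (p1 or not p1))) or Dia not p3), u
2. not (Box (p3 and (p1 or not p1)) implies Box Box (p3 and (p1 or not p1))), u
3. not Dia not p3, u
4. Box (p3 and (p1 or not p1)), u
5. not Box Box (p3 and (p1 or not p1)), u
6. p3, u
7. p3 and (p1 or not p1), u
8. p1 or not p1, u
9. not p1, u
10. not Box (p3 and (p1 or not p1)), v
11. p3, v
12. p3 and (p1 or not p1), v
13. p1 or not p1, v
14. not p1, v
15. not (p3 and (p1 or not p1)), w
16. p3, w
17. p3 and (p1 or not p1), w
18. p1 or not p1, w
19. not (p1 or not p1), w
20. not p1, w
21. p1, w
Accessibility: uRu, uRv, uRw, vRv, vRw, wRw
Branch closes: p1 and not p1 both at w.
Every branch closes (one shown): valid in S4, hence also in S5 (every theorem of S4 is a theorem of S5).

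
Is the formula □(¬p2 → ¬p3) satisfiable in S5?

1. □(¬p2 → ¬p3), 0
2. ¬p2 → ¬p3, 0   [□-rule on 1 via 0R0]
3. ¬p3, 0   [→-rule on 2 (branches; this branch)]
Accessibility: 0R0

Yes, satisfiable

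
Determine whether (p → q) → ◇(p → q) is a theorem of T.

Tableau for the negation ¬((p → q) → ◇(p → q)):
1. ¬((p → q) → ◇(p → q)), w0
2. p → q, w0
3. ¬◇(p → q), w0
4. ¬(p → q), w0
5. p, w0
6. ¬q, w0
7. q, w0
Accessibility: w0Rw0
Branch closes: q and ¬q both at w0.
All branches of the negation close; one closing branch shown above.

Yes, valid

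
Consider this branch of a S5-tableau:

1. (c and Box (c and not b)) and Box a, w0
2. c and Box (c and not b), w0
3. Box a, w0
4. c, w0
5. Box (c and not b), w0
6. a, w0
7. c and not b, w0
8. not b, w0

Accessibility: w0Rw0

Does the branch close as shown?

No atom appears with both signs at the same world.

Not closed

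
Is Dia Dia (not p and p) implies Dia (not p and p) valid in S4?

Yes, valid

Tableau for the negation not (Dia Dia (not p and p) implies Dia (not p and p)):
1. not (Dia Dia (not p and p) implies Dia (not p and p)), u
2. Dia Dia (not p and p), u
3. not Dia (not p and p), u
4. not (not p and p), u
5. not p, u
6. Dia (not p and p), v
7. not (not p and p), v
8. not p, v
9. not p and p, w
10. not p, w
11. p, w
Accessibility: uRu, uRv, uRw, vRv, vRw, wRw
Branch closes: p and not p both at w.
Every branch of the negation's tableau closes; the branch above is one of them.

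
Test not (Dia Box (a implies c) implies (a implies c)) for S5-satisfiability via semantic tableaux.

1. not (Dia Box (a implies c) implies (a implies c)), w0
2. Dia Box (a implies c), w0   [neg-implies-rule on 1]
3. not (a implies c), w0   [neg-implies-rule on 1]
4. a, w0   [neg-implies-rule on 3]
5. not c, w0   [neg-implies-rule on 3]
6. Box (a implies c), w1   [Dia-rule on 2: fresh world w1, w0Rw1]
7. a implies c, w0   [Box-rule on 6 via w1Rw0]
8. a implies c, w1   [Box-rule on 6 via w1Rw1]
9. c, w0   [implies-rule on 7 (branches; this branch)]
Accessibility: w0Rw0, w0Rw1, w1Rw0, w1Rw1
Branch closes: c and not c both at w0.
All branches of the tableau close; one closing branch shown above.

Unsatisfiable (every branch closes)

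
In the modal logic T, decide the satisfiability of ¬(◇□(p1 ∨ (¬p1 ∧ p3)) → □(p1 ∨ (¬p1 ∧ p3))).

Satisfiable

1. ¬(◇□(p1 ∨ (¬p1 ∧ p3)) → □(p1 ∨ (¬p1 ∧ p3))), w0
2. ◇□(p1 ∨ (¬p1 ∧ p3)), w0   [¬→-rule on 1]
3. ¬□(p1 ∨ (¬p1 ∧ p3)), w0   [¬→-rule on 1]
4. □(p1 ∨ (¬p1 ∧ p3)), w1   [◇-rule on 2: fresh world w1, w0Rw1]
5. p1 ∨ (¬p1 ∧ p3), w1   [□-rule on 4 via w1Rw1]
6. ¬p1 ∧ p3, w1   [∨-rule on 5 (branches; this branch)]
7. ¬p1, w1   [∧-rule on 6]
8. p3, w1   [∧-rule on 6]
9. ¬(p1 ∨ (¬p1 ∧ p3)), w2   [¬□-rule on 3: fresh world w2, w0Rw2]
10. ¬p1, w2   [¬∨-rule on 9]
11. ¬(¬p1 ∧ p3), w2   [¬∨-rule on 9]
12. ¬p3, w2   [¬∧-rule on 11 (branches; this branch)]
Accessibility: w0Rw0, w0Rw1, w0Rw2, w1Rw1, w2Rw2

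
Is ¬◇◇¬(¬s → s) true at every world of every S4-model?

Tableau for the negation ◇◇¬(¬s → s):
1. ◇◇¬(¬s → s), u
2. ◇¬(¬s → s), v
3. ¬(¬s → s), w
4. ¬s, w
Accessibility: uRu, uRv, uRw, vRv, vRw, wRw
The negation has an open branch (countermodel exists).

Invalid (countermodel exists)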